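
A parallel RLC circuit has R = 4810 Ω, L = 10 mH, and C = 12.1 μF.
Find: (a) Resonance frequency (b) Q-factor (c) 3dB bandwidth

Step 1 — Resonance: ω₀ = 1/√(LC) = 1/√(0.01·1.21e-05) = 2875 rad/s.
Step 2 — f₀ = ω₀/(2π) = 457.5 Hz.
Step 3 — Parallel Q: Q = R/(ω₀L) = 4810/(2875·0.01) = 167.3.
Step 4 — Bandwidth: Δω = ω₀/Q = 17.18 rad/s; BW = Δω/(2π) = 2.735 Hz.

(a) f₀ = 457.5 Hz  (b) Q = 167.3  (c) BW = 2.735 Hz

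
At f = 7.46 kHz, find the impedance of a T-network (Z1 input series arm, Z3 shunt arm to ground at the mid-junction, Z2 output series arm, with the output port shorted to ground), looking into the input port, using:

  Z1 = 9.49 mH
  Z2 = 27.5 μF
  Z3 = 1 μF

Step 1 — Angular frequency: ω = 2π·f = 2π·7460 = 4.687e+04 rad/s.
Step 2 — Component impedances:
  Z1: Z = jωL = j·4.687e+04·0.00949 = 0 + j444.8 Ω
  Z2: Z = 1/(jωC) = -j/(ω·C) = 0 - j0.7758 Ω
  Z3: Z = 1/(jωC) = -j/(ω·C) = 0 - j21.33 Ω
Step 3 — With the output port shorted to ground, the output series arm Z2 runs from the junction to ground; the shunt arm Z3 also runs from the junction to ground. They appear in parallel: Z3 || Z2 = 0 - j0.7486 Ω.
Step 4 — Series with input arm Z1: Z_in = Z1 + (Z3 || Z2) = 0 + j444.1 Ω = 444.1∠90.0° Ω.

Z = 0 + j444.1 Ω = 444.1∠90.0° Ω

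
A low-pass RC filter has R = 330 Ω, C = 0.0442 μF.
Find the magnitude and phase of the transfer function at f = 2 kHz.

Step 1 — Angular frequency: ω = 2π·2000 = 1.257e+04 rad/s.
Step 2 — Transfer function: H(jω) = 1/(1 + jωRC).
Step 3 — Denominator: 1 + jωRC = 1 + j·1.257e+04·330·4.42e-08 = 1 + j0.1833.
Step 4 — H = 0.9675 - j0.1773.
Step 5 — Magnitude: |H| = 0.9836 (-0.1 dB); phase: φ = -10.4°.

|H| = 0.9836 (-0.1 dB), φ = -10.4°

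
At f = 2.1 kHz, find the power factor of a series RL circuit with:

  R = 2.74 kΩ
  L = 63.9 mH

Step 1 — Angular frequency: ω = 2π·f = 2π·2100 = 1.319e+04 rad/s.
Step 2 — Component impedances:
  R: Z = R = 2740 Ω
  L: Z = jωL = j·1.319e+04·0.0639 = 0 + j843.1 Ω
Step 3 — Series combination: Z_total = R + L = 2740 + j843.1 Ω = 2867∠17.1° Ω.
Step 4 — Power factor: PF = cos(φ) = Re(Z)/|Z| = 2740/2866.8 = 0.9558.
Step 5 — Type: Im(Z) = 843.1 ⇒ lagging (phase φ = 17.1°).

PF = 0.9558 (lagging, φ = 17.1°)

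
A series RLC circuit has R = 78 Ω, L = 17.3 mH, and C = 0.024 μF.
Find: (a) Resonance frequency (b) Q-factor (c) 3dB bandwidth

Step 1 — Resonance condition Im(Z)=0 gives ω₀ = 1/√(LC).
Step 2 — ω₀ = 1/√(0.0173·2.4e-08) = 4.908e+04 rad/s.
Step 3 — f₀ = ω₀/(2π) = 7811 Hz.
Step 4 — Series Q: Q = ω₀L/R = 4.908e+04·0.0173/78 = 10.88.
Step 5 — 3dB bandwidth: Δω = ω₀/Q = 4509 rad/s; BW = Δω/(2π) = 717.6 Hz.

(a) f₀ = 7811 Hz  (b) Q = 10.88  (c) BW = 717.6 Hz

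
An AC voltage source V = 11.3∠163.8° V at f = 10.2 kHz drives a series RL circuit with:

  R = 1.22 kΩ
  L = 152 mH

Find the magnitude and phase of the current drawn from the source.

Step 1 — Angular frequency: ω = 2π·f = 2π·1.02e+04 = 6.409e+04 rad/s.
Step 2 — Component impedances:
  R: Z = R = 1220 Ω
  L: Z = jωL = j·6.409e+04·0.152 = 0 + j9741 Ω
Step 3 — Series combination: Z_total = R + L = 1220 + j9741 Ω = 9818∠82.9° Ω.
Step 4 — Source phasor: V = 11.3∠163.8° V = -10.85 + j3.153 V.
Step 5 — Ohm's law: I = V / Z_total = (-10.85 + j3.153) / (1220 + j9741) = 0.0001813 + j0.001137 A.
Step 6 — Convert to polar: |I| = 0.001151 A, ∠I = 80.9°.

I = 0.001151∠80.9° A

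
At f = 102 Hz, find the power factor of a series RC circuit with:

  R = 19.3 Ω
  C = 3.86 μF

Step 1 — Angular frequency: ω = 2π·f = 2π·102 = 640.9 rad/s.
Step 2 — Component impedances:
  R: Z = R = 19.3 Ω
  C: Z = 1/(jωC) = -j/(ω·C) = 0 - j404.2 Ω
Step 3 — Series combination: Z_total = R + C = 19.3 - j404.2 Ω = 404.7∠-87.3° Ω.
Step 4 — Power factor: PF = cos(φ) = Re(Z)/|Z| = 19.3/404.7 = 0.04769.
Step 5 — Type: Im(Z) = -404.2 ⇒ leading (phase φ = -87.3°).

PF = 0.04769 (leading, φ = -87.3°)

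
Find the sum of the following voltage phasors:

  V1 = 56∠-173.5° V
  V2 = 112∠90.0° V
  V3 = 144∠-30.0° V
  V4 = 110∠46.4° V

Step 1 — Convert each phasor to rectangular form:
  V1 = 56·(cos(-173.5°) + j·sin(-173.5°)) = -55.64 - j6.339 V
  V2 = 112·(cos(90.0°) + j·sin(90.0°)) = 0 + j112 V
  V3 = 144·(cos(-30.0°) + j·sin(-30.0°)) = 124.7 - j72 V
  V4 = 110·(cos(46.4°) + j·sin(46.4°)) = 75.86 + j79.66 V
Step 2 — Sum components: V_total = 144.9 + j113.3 V.
Step 3 — Convert to polar: |V_total| = 184 V, ∠V_total = 38.0°.

V_total = 184∠38.0° V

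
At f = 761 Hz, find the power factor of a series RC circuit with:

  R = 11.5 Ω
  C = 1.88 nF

Step 1 — Angular frequency: ω = 2π·f = 2π·761 = 4782 rad/s.
Step 2 — Component impedances:
  R: Z = R = 11.5 Ω
  C: Z = 1/(jωC) = -j/(ω·C) = 0 - j1.112e+05 Ω
Step 3 — Series combination: Z_total = R + C = 11.5 - j1.112e+05 Ω = 1.112e+05∠-90.0° Ω.
Step 4 — Power factor: PF = cos(φ) = Re(Z)/|Z| = 11.5/1.112e+05 = 0.0001034.
Step 5 — Type: Im(Z) = -1.112e+05 ⇒ leading (phase φ = -90.0°).

PF = 0.0001034 (leading, φ = -90.0°)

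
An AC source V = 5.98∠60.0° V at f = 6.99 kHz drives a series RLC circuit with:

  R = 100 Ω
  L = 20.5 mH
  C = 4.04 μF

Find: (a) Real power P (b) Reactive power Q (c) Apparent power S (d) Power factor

Step 1 — Angular frequency: ω = 2π·f = 2π·6990 = 4.392e+04 rad/s.
Step 2 — Component impedances:
  R: Z = R = 100 Ω
  L: Z = jωL = j·4.392e+04·0.0205 = 0 + j900.3 Ω
  C: Z = 1/(jωC) = -j/(ω·C) = 0 - j5.636 Ω
Step 3 — Series combination: Z_total = R + L + C = 100 + j894.7 Ω = 900.3∠83.6° Ω.
Step 4 — Source phasor: V = 5.98∠60.0° V = 2.99 + j5.179 V.
Step 5 — Current: I = V / Z = 0.006086 - j0.002662 A = 0.006642∠-23.6° A.
Step 6 — Complex power: S = V·I* = 0.004412 + j0.03948 VA.
Step 7 — Real power: P = Re(S) = 0.004412 W.
Step 8 — Reactive power: Q = Im(S) = 0.03948 VAR.
Step 9 — Apparent power: |S| = 0.03972 VA.
Step 10 — Power factor: PF = P/|S| = 0.1111 (lagging).

(a) P = 0.004412 W  (b) Q = 0.03948 VAR  (c) S = 0.03972 VA  (d) PF = 0.1111 (lagging)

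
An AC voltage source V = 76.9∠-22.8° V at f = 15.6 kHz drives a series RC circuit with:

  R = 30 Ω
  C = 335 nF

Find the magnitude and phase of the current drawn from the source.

Step 1 — Angular frequency: ω = 2π·f = 2π·1.56e+04 = 9.802e+04 rad/s.
Step 2 — Component impedances:
  R: Z = R = 30 Ω
  C: Z = 1/(jωC) = -j/(ω·C) = 0 - j30.45 Ω
Step 3 — Series combination: Z_total = R + C = 30 - j30.45 Ω = 42.75∠-45.4° Ω.
Step 4 — Source phasor: V = 76.9∠-22.8° V = 70.89 - j29.8 V.
Step 5 — Ohm's law: I = V / Z_total = (70.89 - j29.8) / (30 - j30.45) = 1.66 + j0.6922 A.
Step 6 — Convert to polar: |I| = 1.799 A, ∠I = 22.6°.

I = 1.799∠22.6° A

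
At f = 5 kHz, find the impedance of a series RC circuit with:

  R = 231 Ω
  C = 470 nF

Step 1 — Angular frequency: ω = 2π·f = 2π·5000 = 3.142e+04 rad/s.
Step 2 — Component impedances:
  R: Z = R = 231 Ω
  C: Z = 1/(jωC) = -j/(ω·C) = 0 - j67.73 Ω
Step 3 — Series combination: Z_total = R + C = 231 - j67.73 Ω = 240.7∠-16.3° Ω.

Z = 231 - j67.73 Ω = 240.7∠-16.3° Ω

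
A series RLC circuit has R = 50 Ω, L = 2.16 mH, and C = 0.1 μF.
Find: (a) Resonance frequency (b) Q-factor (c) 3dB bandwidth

Step 1 — Resonance: ω₀ = 1/√(LC) = 1/√(0.00216·1e-07) = 6.804e+04 rad/s.
Step 2 — f₀ = ω₀/(2π) = 1.083e+04 Hz.
Step 3 — Series Q: Q = ω₀L/R = 6.804e+04·0.00216/50 = 2.939.
Step 4 — Bandwidth: Δω = ω₀/Q = 2.315e+04 rad/s; BW = Δω/(2π) = 3684 Hz.

(a) f₀ = 1.083e+04 Hz  (b) Q = 2.939  (c) BW = 3684 Hz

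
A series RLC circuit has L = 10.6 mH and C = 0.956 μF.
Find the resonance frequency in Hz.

Step 1 — Resonance condition Im(Z)=0 gives ω₀ = 1/√(LC).
Step 2 — ω₀ = 1/√(0.0106·9.56e-07) = 9934 rad/s.
Step 3 — f₀ = ω₀/(2π) = 1581 Hz.

f₀ = 1581 Hz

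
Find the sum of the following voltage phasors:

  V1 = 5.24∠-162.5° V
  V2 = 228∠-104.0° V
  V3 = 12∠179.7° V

Step 1 — Convert each phasor to rectangular form:
  V1 = 5.24·(cos(-162.5°) + j·sin(-162.5°)) = -4.997 - j1.576 V
  V2 = 228·(cos(-104.0°) + j·sin(-104.0°)) = -55.16 - j221.2 V
  V3 = 12·(cos(179.7°) + j·sin(179.7°)) = -12 + j0.06283 V
Step 2 — Sum components: V_total = -72.16 - j222.7 V.
Step 3 — Convert to polar: |V_total| = 234.1 V, ∠V_total = -107.9°.

V_total = 234.1∠-107.9° V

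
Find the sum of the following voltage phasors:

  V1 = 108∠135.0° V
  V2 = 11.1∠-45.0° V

Step 1 — Convert each phasor to rectangular form:
  V1 = 108·(cos(135.0°) + j·sin(135.0°)) = -76.37 + j76.37 V
  V2 = 11.1·(cos(-45.0°) + j·sin(-45.0°)) = 7.849 - j7.849 V
Step 2 — Sum components: V_total = -68.52 + j68.52 V.
Step 3 — Convert to polar: |V_total| = 96.9 V, ∠V_total = 135.0°.

V_total = 96.9∠135.0° V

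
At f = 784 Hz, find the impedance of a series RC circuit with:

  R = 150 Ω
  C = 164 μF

Step 1 — Angular frequency: ω = 2π·f = 2π·784 = 4926 rad/s.
Step 2 — Component impedances:
  R: Z = R = 150 Ω
  C: Z = 1/(jωC) = -j/(ω·C) = 0 - j1.238 Ω
Step 3 — Series combination: Z_total = R + C = 150 - j1.238 Ω = 150∠-0.5° Ω.

Z = 150 - j1.238 Ω = 150∠-0.5° Ω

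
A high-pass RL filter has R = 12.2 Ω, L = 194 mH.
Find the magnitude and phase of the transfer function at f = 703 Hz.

Step 1 — Angular frequency: ω = 2π·703 = 4417 rad/s.
Step 2 — Transfer function: H(jω) = jωL/(R + jωL).
Step 3 — Numerator jωL = j·856.9; denominator R + jωL = 12.2 + j856.9.
Step 4 — H = 0.9998 + j0.01423.
Step 5 — Magnitude: |H| = 0.9999 (-0.0 dB); phase: φ = 0.8°.

|H| = 0.9999 (-0.0 dB), φ = 0.8°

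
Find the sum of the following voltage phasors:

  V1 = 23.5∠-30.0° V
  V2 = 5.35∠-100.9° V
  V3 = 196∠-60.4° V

Step 1 — Convert each phasor to rectangular form:
  V1 = 23.5·(cos(-30.0°) + j·sin(-30.0°)) = 20.35 - j11.75 V
  V2 = 5.35·(cos(-100.9°) + j·sin(-100.9°)) = -1.012 - j5.253 V
  V3 = 196·(cos(-60.4°) + j·sin(-60.4°)) = 96.81 - j170.4 V
Step 2 — Sum components: V_total = 116.2 - j187.4 V.
Step 3 — Convert to polar: |V_total| = 220.5 V, ∠V_total = -58.2°.

V_total = 220.5∠-58.2° V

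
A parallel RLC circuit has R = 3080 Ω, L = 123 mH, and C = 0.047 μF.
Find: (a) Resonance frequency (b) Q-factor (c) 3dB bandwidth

Step 1 — Resonance: ω₀ = 1/√(LC) = 1/√(0.123·4.7e-08) = 1.315e+04 rad/s.
Step 2 — f₀ = ω₀/(2π) = 2093 Hz.
Step 3 — Parallel Q: Q = R/(ω₀L) = 3080/(1.315e+04·0.123) = 1.904.
Step 4 — Bandwidth: Δω = ω₀/Q = 6908 rad/s; BW = Δω/(2π) = 1099 Hz.

(a) f₀ = 2093 Hz  (b) Q = 1.904  (c) BW = 1099 Hz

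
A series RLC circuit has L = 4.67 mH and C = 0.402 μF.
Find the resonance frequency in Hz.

Step 1 — Resonance condition Im(Z)=0 gives ω₀ = 1/√(LC).
Step 2 — ω₀ = 1/√(0.00467·4.02e-07) = 2.308e+04 rad/s.
Step 3 — f₀ = ω₀/(2π) = 3673 Hz.

f₀ = 3673 Hz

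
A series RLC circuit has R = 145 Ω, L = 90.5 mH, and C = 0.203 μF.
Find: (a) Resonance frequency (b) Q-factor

Step 1 — Resonance condition Im(Z)=0 gives ω₀ = 1/√(LC).
Step 2 — ω₀ = 1/√(0.0905·2.03e-07) = 7378 rad/s.
Step 3 — f₀ = ω₀/(2π) = 1174 Hz.
Step 4 — Series Q: Q = ω₀L/R = 7378·0.0905/145 = 4.605.

(a) f₀ = 1174 Hz  (b) Q = 4.605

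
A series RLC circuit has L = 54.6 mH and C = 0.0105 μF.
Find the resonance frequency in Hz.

Step 1 — Resonance condition Im(Z)=0 gives ω₀ = 1/√(LC).
Step 2 — ω₀ = 1/√(0.0546·1.05e-08) = 4.176e+04 rad/s.
Step 3 — f₀ = ω₀/(2π) = 6647 Hz.

f₀ = 6647 Hz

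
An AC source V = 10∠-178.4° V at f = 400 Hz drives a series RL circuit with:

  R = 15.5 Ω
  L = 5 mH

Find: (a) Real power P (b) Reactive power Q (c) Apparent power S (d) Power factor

Step 1 — Angular frequency: ω = 2π·f = 2π·400 = 2513 rad/s.
Step 2 — Component impedances:
  R: Z = R = 15.5 Ω
  L: Z = jωL = j·2513·0.005 = 0 + j12.57 Ω
Step 3 — Series combination: Z_total = R + L = 15.5 + j12.57 Ω = 19.95∠39.0° Ω.
Step 4 — Source phasor: V = 10∠-178.4° V = -9.996 - j0.2792 V.
Step 5 — Current: I = V / Z = -0.3979 + j0.3046 A = 0.5012∠142.6° A.
Step 6 — Complex power: S = V·I* = 3.893 + j3.156 VA.
Step 7 — Real power: P = Re(S) = 3.893 W.
Step 8 — Reactive power: Q = Im(S) = 3.156 VAR.
Step 9 — Apparent power: |S| = 5.012 VA.
Step 10 — Power factor: PF = P/|S| = 0.7768 (lagging).

(a) P = 3.893 W  (b) Q = 3.156 VAR  (c) S = 5.012 VA  (d) PF = 0.7768 (lagging)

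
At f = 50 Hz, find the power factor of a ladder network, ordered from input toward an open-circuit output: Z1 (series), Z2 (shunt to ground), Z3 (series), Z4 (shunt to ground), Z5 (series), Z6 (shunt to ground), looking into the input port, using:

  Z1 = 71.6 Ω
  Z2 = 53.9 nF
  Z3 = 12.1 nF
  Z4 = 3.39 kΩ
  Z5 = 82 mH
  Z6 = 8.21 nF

Step 1 — Angular frequency: ω = 2π·f = 2π·50 = 314.2 rad/s.
Step 2 — Component impedances:
  Z1: Z = R = 71.6 Ω
  Z2: Z = 1/(jωC) = -j/(ω·C) = 0 - j5.906e+04 Ω
  Z3: Z = 1/(jωC) = -j/(ω·C) = 0 - j2.631e+05 Ω
  Z4: Z = R = 3390 Ω
  Z5: Z = jωL = j·314.2·0.082 = 0 + j25.76 Ω
  Z6: Z = 1/(jωC) = -j/(ω·C) = 0 - j3.877e+05 Ω
Step 3 — Ladder network (open output): work backward from the far end, alternating series and parallel combinations. Z_in = 185.5 - j4.823e+04 Ω = 4.823e+04∠-89.8° Ω.
Step 4 — Power factor: PF = cos(φ) = Re(Z)/|Z| = 185.5/4.823e+04 = 0.003846.
Step 5 — Type: Im(Z) = -4.823e+04 ⇒ leading (phase φ = -89.8°).

PF = 0.003846 (leading, φ = -89.8°)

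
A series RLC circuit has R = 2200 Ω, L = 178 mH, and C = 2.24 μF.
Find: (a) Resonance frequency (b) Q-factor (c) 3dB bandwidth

Step 1 — Resonance: ω₀ = 1/√(LC) = 1/√(0.178·2.24e-06) = 1584 rad/s.
Step 2 — f₀ = ω₀/(2π) = 252 Hz.
Step 3 — Series Q: Q = ω₀L/R = 1584·0.178/2200 = 0.1281.
Step 4 — Bandwidth: Δω = ω₀/Q = 1.236e+04 rad/s; BW = Δω/(2π) = 1967 Hz.

(a) f₀ = 252 Hz  (b) Q = 0.1281  (c) BW = 1967 Hz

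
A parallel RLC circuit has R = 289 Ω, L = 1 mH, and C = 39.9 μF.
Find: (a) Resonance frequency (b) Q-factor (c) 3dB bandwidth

Step 1 — Resonance: ω₀ = 1/√(LC) = 1/√(0.001·3.99e-05) = 5006 rad/s.
Step 2 — f₀ = ω₀/(2π) = 796.8 Hz.
Step 3 — Parallel Q: Q = R/(ω₀L) = 289/(5006·0.001) = 57.73.
Step 4 — Bandwidth: Δω = ω₀/Q = 86.72 rad/s; BW = Δω/(2π) = 13.8 Hz.

(a) f₀ = 796.8 Hz  (b) Q = 57.73  (c) BW = 13.8 Hz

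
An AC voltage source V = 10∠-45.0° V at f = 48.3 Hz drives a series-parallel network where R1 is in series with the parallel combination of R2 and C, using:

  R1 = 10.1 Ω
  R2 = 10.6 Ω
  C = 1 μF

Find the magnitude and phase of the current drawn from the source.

Step 1 — Angular frequency: ω = 2π·f = 2π·48.3 = 303.5 rad/s.
Step 2 — Component impedances:
  R1: Z = R = 10.1 Ω
  R2: Z = R = 10.6 Ω
  C: Z = 1/(jωC) = -j/(ω·C) = 0 - j3295 Ω
Step 3 — Parallel branch: R2 || C = 1/(1/R2 + 1/C) = 10.6 - j0.0341 Ω.
Step 4 — Series with R1: Z_total = R1 + (R2 || C) = 20.7 - j0.0341 Ω = 20.7∠-0.1° Ω.
Step 5 — Source phasor: V = 10∠-45.0° V = 7.071 - j7.071 V.
Step 6 — Ohm's law: I = V / Z_total = (7.071 - j7.071) / (20.7 - j0.0341) = 0.3422 - j0.341 A.
Step 7 — Convert to polar: |I| = 0.4831 A, ∠I = -44.9°.

I = 0.4831∠-44.9° A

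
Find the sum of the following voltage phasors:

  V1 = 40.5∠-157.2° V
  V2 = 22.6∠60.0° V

Step 1 — Convert each phasor to rectangular form:
  V1 = 40.5·(cos(-157.2°) + j·sin(-157.2°)) = -37.34 - j15.69 V
  V2 = 22.6·(cos(60.0°) + j·sin(60.0°)) = 11.3 + j19.57 V
Step 2 — Sum components: V_total = -26.04 + j3.878 V.
Step 3 — Convert to polar: |V_total| = 26.32 V, ∠V_total = 171.5°.

V_total = 26.32∠171.5° V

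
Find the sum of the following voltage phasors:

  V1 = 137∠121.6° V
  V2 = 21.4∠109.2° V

Step 1 — Convert each phasor to rectangular form:
  V1 = 137·(cos(121.6°) + j·sin(121.6°)) = -71.79 + j116.7 V
  V2 = 21.4·(cos(109.2°) + j·sin(109.2°)) = -7.038 + j20.21 V
Step 2 — Sum components: V_total = -78.82 + j136.9 V.
Step 3 — Convert to polar: |V_total| = 158 V, ∠V_total = 119.9°.

V_total = 158∠119.9° V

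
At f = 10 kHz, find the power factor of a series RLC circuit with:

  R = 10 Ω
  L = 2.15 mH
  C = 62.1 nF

Step 1 — Angular frequency: ω = 2π·f = 2π·1e+04 = 6.283e+04 rad/s.
Step 2 — Component impedances:
  R: Z = R = 10 Ω
  L: Z = jωL = j·6.283e+04·0.00215 = 0 + j135.1 Ω
  C: Z = 1/(jωC) = -j/(ω·C) = 0 - j256.3 Ω
Step 3 — Series combination: Z_total = R + L + C = 10 - j121.2 Ω = 121.6∠-85.3° Ω.
Step 4 — Power factor: PF = cos(φ) = Re(Z)/|Z| = 10/121.61 = 0.08223.
Step 5 — Type: Im(Z) = -121.2 ⇒ leading (phase φ = -85.3°).

PF = 0.08223 (leading, φ = -85.3°)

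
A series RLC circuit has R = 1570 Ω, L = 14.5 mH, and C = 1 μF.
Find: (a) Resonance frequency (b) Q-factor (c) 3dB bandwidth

Step 1 — Resonance: ω₀ = 1/√(LC) = 1/√(0.0145·1e-06) = 8305 rad/s.
Step 2 — f₀ = ω₀/(2π) = 1322 Hz.
Step 3 — Series Q: Q = ω₀L/R = 8305·0.0145/1570 = 0.0767.
Step 4 — Bandwidth: Δω = ω₀/Q = 1.083e+05 rad/s; BW = Δω/(2π) = 1.723e+04 Hz.

(a) f₀ = 1322 Hz  (b) Q = 0.0767  (c) BW = 1.723e+04 Hz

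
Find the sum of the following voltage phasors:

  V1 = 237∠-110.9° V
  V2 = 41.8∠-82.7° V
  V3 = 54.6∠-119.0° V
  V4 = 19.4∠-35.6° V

Step 1 — Convert each phasor to rectangular form:
  V1 = 237·(cos(-110.9°) + j·sin(-110.9°)) = -84.55 - j221.4 V
  V2 = 41.8·(cos(-82.7°) + j·sin(-82.7°)) = 5.311 - j41.46 V
  V3 = 54.6·(cos(-119.0°) + j·sin(-119.0°)) = -26.47 - j47.75 V
  V4 = 19.4·(cos(-35.6°) + j·sin(-35.6°)) = 15.77 - j11.29 V
Step 2 — Sum components: V_total = -89.93 - j321.9 V.
Step 3 — Convert to polar: |V_total| = 334.2 V, ∠V_total = -105.6°.

V_total = 334.2∠-105.6° V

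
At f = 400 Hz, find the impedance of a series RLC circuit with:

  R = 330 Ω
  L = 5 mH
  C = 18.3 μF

Step 1 — Angular frequency: ω = 2π·f = 2π·400 = 2513 rad/s.
Step 2 — Component impedances:
  R: Z = R = 330 Ω
  L: Z = jωL = j·2513·0.005 = 0 + j12.57 Ω
  C: Z = 1/(jωC) = -j/(ω·C) = 0 - j21.74 Ω
Step 3 — Series combination: Z_total = R + L + C = 330 - j9.176 Ω = 330.1∠-1.6° Ω.

Z = 330 - j9.176 Ω = 330.1∠-1.6° Ω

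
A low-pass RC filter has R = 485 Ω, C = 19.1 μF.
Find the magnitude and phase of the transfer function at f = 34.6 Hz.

Step 1 — Angular frequency: ω = 2π·34.6 = 217.4 rad/s.
Step 2 — Transfer function: H(jω) = 1/(1 + jωRC).
Step 3 — Denominator: 1 + jωRC = 1 + j·217.4·485·1.91e-05 = 1 + j2.014.
Step 4 — H = 0.1978 - j0.3983.
Step 5 — Magnitude: |H| = 0.4447 (-7.0 dB); phase: φ = -63.6°.

|H| = 0.4447 (-7.0 dB), φ = -63.6°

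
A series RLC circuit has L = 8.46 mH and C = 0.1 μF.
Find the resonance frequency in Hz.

Step 1 — Resonance condition Im(Z)=0 gives ω₀ = 1/√(LC).
Step 2 — ω₀ = 1/√(0.00846·1e-07) = 3.438e+04 rad/s.
Step 3 — f₀ = ω₀/(2π) = 5472 Hz.

f₀ = 5472 Hz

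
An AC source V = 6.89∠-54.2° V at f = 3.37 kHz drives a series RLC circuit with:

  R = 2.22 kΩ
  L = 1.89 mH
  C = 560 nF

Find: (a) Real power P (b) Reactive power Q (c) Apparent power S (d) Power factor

Step 1 — Angular frequency: ω = 2π·f = 2π·3370 = 2.117e+04 rad/s.
Step 2 — Component impedances:
  R: Z = R = 2220 Ω
  L: Z = jωL = j·2.117e+04·0.00189 = 0 + j40.02 Ω
  C: Z = 1/(jωC) = -j/(ω·C) = 0 - j84.33 Ω
Step 3 — Series combination: Z_total = R + L + C = 2220 - j44.31 Ω = 2220∠-1.1° Ω.
Step 4 — Source phasor: V = 6.89∠-54.2° V = 4.03 - j5.588 V.
Step 5 — Current: I = V / Z = 0.001865 - j0.00248 A = 0.003103∠-53.1° A.
Step 6 — Complex power: S = V·I* = 0.02138 - j0.0004267 VA.
Step 7 — Real power: P = Re(S) = 0.02138 W.
Step 8 — Reactive power: Q = Im(S) = -0.0004267 VAR.
Step 9 — Apparent power: |S| = 0.02138 VA.
Step 10 — Power factor: PF = P/|S| = 0.9998 (leading).

(a) P = 0.02138 W  (b) Q = -0.0004267 VAR  (c) S = 0.02138 VA  (d) PF = 0.9998 (leading)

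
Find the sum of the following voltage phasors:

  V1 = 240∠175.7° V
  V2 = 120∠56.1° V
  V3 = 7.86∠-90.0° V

Step 1 — Convert each phasor to rectangular form:
  V1 = 240·(cos(175.7°) + j·sin(175.7°)) = -239.3 + j17.99 V
  V2 = 120·(cos(56.1°) + j·sin(56.1°)) = 66.93 + j99.6 V
  V3 = 7.86·(cos(-90.0°) + j·sin(-90.0°)) = 0 - j7.86 V
Step 2 — Sum components: V_total = -172.4 + j109.7 V.
Step 3 — Convert to polar: |V_total| = 204.4 V, ∠V_total = 147.5°.

V_total = 204.4∠147.5° V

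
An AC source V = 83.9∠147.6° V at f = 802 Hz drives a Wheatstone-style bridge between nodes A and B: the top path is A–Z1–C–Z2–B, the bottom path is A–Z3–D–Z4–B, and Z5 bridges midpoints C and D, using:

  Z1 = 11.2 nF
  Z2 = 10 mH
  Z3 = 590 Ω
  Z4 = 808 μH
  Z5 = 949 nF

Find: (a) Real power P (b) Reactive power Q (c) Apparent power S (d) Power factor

Step 1 — Angular frequency: ω = 2π·f = 2π·802 = 5039 rad/s.
Step 2 — Component impedances:
  Z1: Z = 1/(jωC) = -j/(ω·C) = 0 - j1.772e+04 Ω
  Z2: Z = jωL = j·5039·0.01 = 0 + j50.39 Ω
  Z3: Z = R = 590 Ω
  Z4: Z = jωL = j·5039·0.000808 = 0 + j4.072 Ω
  Z5: Z = 1/(jωC) = -j/(ω·C) = 0 - j209.1 Ω
Step 3 — Bridge requires nodal analysis (the Z5 bridge couples midpoints C and D, so the two paths cannot be reduced to a simple series/parallel combination). Setting node B to ground and injecting 1 A at node A, the 3-node admittance system at A, C, D solves to V_A = Z_AB = 589.7 - j15.54 Ω = 589.9∠-1.5° Ω.
Step 4 — Source phasor: V = 83.9∠147.6° V = -70.84 + j44.96 V.
Step 5 — Current: I = V / Z = -0.122 + j0.07302 A = 0.1422∠149.1° A.
Step 6 — Complex power: S = V·I* = 11.93 - j0.3143 VA.
Step 7 — Real power: P = Re(S) = 11.93 W.
Step 8 — Reactive power: Q = Im(S) = -0.3143 VAR.
Step 9 — Apparent power: |S| = 11.93 VA.
Step 10 — Power factor: PF = P/|S| = 0.9997 (leading).

(a) P = 11.93 W  (b) Q = -0.3143 VAR  (c) S = 11.93 VA  (d) PF = 0.9997 (leading)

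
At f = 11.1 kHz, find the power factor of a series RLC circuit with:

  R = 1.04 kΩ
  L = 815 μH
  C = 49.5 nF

Step 1 — Angular frequency: ω = 2π·f = 2π·1.11e+04 = 6.974e+04 rad/s.
Step 2 — Component impedances:
  R: Z = R = 1040 Ω
  L: Z = jωL = j·6.974e+04·0.000815 = 0 + j56.84 Ω
  C: Z = 1/(jωC) = -j/(ω·C) = 0 - j289.7 Ω
Step 3 — Series combination: Z_total = R + L + C = 1040 - j232.8 Ω = 1066∠-12.6° Ω.
Step 4 — Power factor: PF = cos(φ) = Re(Z)/|Z| = 1040/1065.74 = 0.9758.
Step 5 — Type: Im(Z) = -232.8 ⇒ leading (phase φ = -12.6°).

PF = 0.9758 (leading, φ = -12.6°)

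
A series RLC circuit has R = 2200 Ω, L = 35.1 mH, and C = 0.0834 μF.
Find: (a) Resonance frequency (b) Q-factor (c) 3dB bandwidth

Step 1 — Resonance: ω₀ = 1/√(LC) = 1/√(0.0351·8.34e-08) = 1.848e+04 rad/s.
Step 2 — f₀ = ω₀/(2π) = 2942 Hz.
Step 3 — Series Q: Q = ω₀L/R = 1.848e+04·0.0351/2200 = 0.2949.
Step 4 — Bandwidth: Δω = ω₀/Q = 6.268e+04 rad/s; BW = Δω/(2π) = 9976 Hz.

(a) f₀ = 2942 Hz  (b) Q = 0.2949  (c) BW = 9976 Hz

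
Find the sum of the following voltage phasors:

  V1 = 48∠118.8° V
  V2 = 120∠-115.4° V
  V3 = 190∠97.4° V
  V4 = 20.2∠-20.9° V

Step 1 — Convert each phasor to rectangular form:
  V1 = 48·(cos(118.8°) + j·sin(118.8°)) = -23.12 + j42.06 V
  V2 = 120·(cos(-115.4°) + j·sin(-115.4°)) = -51.47 - j108.4 V
  V3 = 190·(cos(97.4°) + j·sin(97.4°)) = -24.47 + j188.4 V
  V4 = 20.2·(cos(-20.9°) + j·sin(-20.9°)) = 18.87 - j7.206 V
Step 2 — Sum components: V_total = -80.2 + j114.9 V.
Step 3 — Convert to polar: |V_total| = 140.1 V, ∠V_total = 124.9°.

V_total = 140.1∠124.9° V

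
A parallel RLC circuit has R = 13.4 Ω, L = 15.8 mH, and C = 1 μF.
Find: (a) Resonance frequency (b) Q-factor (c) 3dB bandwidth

Step 1 — Resonance: ω₀ = 1/√(LC) = 1/√(0.0158·1e-06) = 7956 rad/s.
Step 2 — f₀ = ω₀/(2π) = 1266 Hz.
Step 3 — Parallel Q: Q = R/(ω₀L) = 13.4/(7956·0.0158) = 0.1066.
Step 4 — Bandwidth: Δω = ω₀/Q = 7.463e+04 rad/s; BW = Δω/(2π) = 1.188e+04 Hz.

(a) f₀ = 1266 Hz  (b) Q = 0.1066  (c) BW = 1.188e+04 Hz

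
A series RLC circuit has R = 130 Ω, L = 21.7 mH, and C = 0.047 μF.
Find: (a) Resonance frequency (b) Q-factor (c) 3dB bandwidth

Step 1 — Resonance: ω₀ = 1/√(LC) = 1/√(0.0217·4.7e-08) = 3.131e+04 rad/s.
Step 2 — f₀ = ω₀/(2π) = 4984 Hz.
Step 3 — Series Q: Q = ω₀L/R = 3.131e+04·0.0217/130 = 5.227.
Step 4 — Bandwidth: Δω = ω₀/Q = 5991 rad/s; BW = Δω/(2π) = 953.5 Hz.

(a) f₀ = 4984 Hz  (b) Q = 5.227  (c) BW = 953.5 Hz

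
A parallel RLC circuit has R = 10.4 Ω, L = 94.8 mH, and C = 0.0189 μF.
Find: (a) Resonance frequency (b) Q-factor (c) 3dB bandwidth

Step 1 — Resonance: ω₀ = 1/√(LC) = 1/√(0.0948·1.89e-08) = 2.362e+04 rad/s.
Step 2 — f₀ = ω₀/(2π) = 3760 Hz.
Step 3 — Parallel Q: Q = R/(ω₀L) = 10.4/(2.362e+04·0.0948) = 0.004644.
Step 4 — Bandwidth: Δω = ω₀/Q = 5.088e+06 rad/s; BW = Δω/(2π) = 8.097e+05 Hz.

(a) f₀ = 3760 Hz  (b) Q = 0.004644  (c) BW = 8.097e+05 Hz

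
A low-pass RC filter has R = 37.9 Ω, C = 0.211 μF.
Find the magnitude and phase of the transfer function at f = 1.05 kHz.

Step 1 — Angular frequency: ω = 2π·1050 = 6597 rad/s.
Step 2 — Transfer function: H(jω) = 1/(1 + jωRC).
Step 3 — Denominator: 1 + jωRC = 1 + j·6597·37.9·2.11e-07 = 1 + j0.05276.
Step 4 — H = 0.9972 - j0.05261.
Step 5 — Magnitude: |H| = 0.9986 (-0.0 dB); phase: φ = -3.0°.

|H| = 0.9986 (-0.0 dB), φ = -3.0°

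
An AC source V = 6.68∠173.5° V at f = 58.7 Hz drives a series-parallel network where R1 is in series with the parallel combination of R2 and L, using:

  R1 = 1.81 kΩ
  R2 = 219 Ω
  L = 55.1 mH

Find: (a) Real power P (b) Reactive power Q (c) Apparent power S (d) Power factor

Step 1 — Angular frequency: ω = 2π·f = 2π·58.7 = 368.8 rad/s.
Step 2 — Component impedances:
  R1: Z = R = 1810 Ω
  R2: Z = R = 219 Ω
  L: Z = jωL = j·368.8·0.0551 = 0 + j20.32 Ω
Step 3 — Parallel branch: R2 || L = 1/(1/R2 + 1/L) = 1.87 + j20.15 Ω.
Step 4 — Series with R1: Z_total = R1 + (R2 || L) = 1812 + j20.15 Ω = 1812∠0.6° Ω.
Step 5 — Source phasor: V = 6.68∠173.5° V = -6.637 + j0.7562 V.
Step 6 — Current: I = V / Z = -0.003658 + j0.000458 A = 0.003687∠172.9° A.
Step 7 — Complex power: S = V·I* = 0.02462 + j0.0002738 VA.
Step 8 — Real power: P = Re(S) = 0.02462 W.
Step 9 — Reactive power: Q = Im(S) = 0.0002738 VAR.
Step 10 — Apparent power: |S| = 0.02463 VA.
Step 11 — Power factor: PF = P/|S| = 0.9999 (lagging).

(a) P = 0.02462 W  (b) Q = 0.0002738 VAR  (c) S = 0.02463 VA  (d) PF = 0.9999 (lagging)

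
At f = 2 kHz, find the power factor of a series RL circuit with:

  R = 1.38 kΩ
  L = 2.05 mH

Step 1 — Angular frequency: ω = 2π·f = 2π·2000 = 1.257e+04 rad/s.
Step 2 — Component impedances:
  R: Z = R = 1380 Ω
  L: Z = jωL = j·1.257e+04·0.00205 = 0 + j25.76 Ω
Step 3 — Series combination: Z_total = R + L = 1380 + j25.76 Ω = 1380∠1.1° Ω.
Step 4 — Power factor: PF = cos(φ) = Re(Z)/|Z| = 1380/1380.24 = 0.9998.
Step 5 — Type: Im(Z) = 25.76 ⇒ lagging (phase φ = 1.1°).

PF = 0.9998 (lagging, φ = 1.1°)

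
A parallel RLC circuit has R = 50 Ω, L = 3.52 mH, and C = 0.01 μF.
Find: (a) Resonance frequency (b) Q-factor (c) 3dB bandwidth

Step 1 — Resonance: ω₀ = 1/√(LC) = 1/√(0.00352·1e-08) = 1.685e+05 rad/s.
Step 2 — f₀ = ω₀/(2π) = 2.683e+04 Hz.
Step 3 — Parallel Q: Q = R/(ω₀L) = 50/(1.685e+05·0.00352) = 0.08427.
Step 4 — Bandwidth: Δω = ω₀/Q = 2e+06 rad/s; BW = Δω/(2π) = 3.183e+05 Hz.

(a) f₀ = 2.683e+04 Hz  (b) Q = 0.08427  (c) BW = 3.183e+05 Hz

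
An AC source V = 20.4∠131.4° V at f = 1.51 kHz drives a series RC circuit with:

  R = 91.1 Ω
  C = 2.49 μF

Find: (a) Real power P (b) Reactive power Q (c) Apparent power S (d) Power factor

Step 1 — Angular frequency: ω = 2π·f = 2π·1510 = 9488 rad/s.
Step 2 — Component impedances:
  R: Z = R = 91.1 Ω
  C: Z = 1/(jωC) = -j/(ω·C) = 0 - j42.33 Ω
Step 3 — Series combination: Z_total = R + C = 91.1 - j42.33 Ω = 100.5∠-24.9° Ω.
Step 4 — Source phasor: V = 20.4∠131.4° V = -13.49 + j15.3 V.
Step 5 — Current: I = V / Z = -0.186 + j0.08156 A = 0.2031∠156.3° A.
Step 6 — Complex power: S = V·I* = 3.757 - j1.746 VA.
Step 7 — Real power: P = Re(S) = 3.757 W.
Step 8 — Reactive power: Q = Im(S) = -1.746 VAR.
Step 9 — Apparent power: |S| = 4.143 VA.
Step 10 — Power factor: PF = P/|S| = 0.9069 (leading).

(a) P = 3.757 W  (b) Q = -1.746 VAR  (c) S = 4.143 VA  (d) PF = 0.9069 (leading)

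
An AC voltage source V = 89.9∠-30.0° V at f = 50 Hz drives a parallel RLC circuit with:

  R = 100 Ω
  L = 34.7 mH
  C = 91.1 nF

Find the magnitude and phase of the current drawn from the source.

Step 1 — Angular frequency: ω = 2π·f = 2π·50 = 314.2 rad/s.
Step 2 — Component impedances:
  R: Z = R = 100 Ω
  L: Z = jωL = j·314.2·0.0347 = 0 + j10.9 Ω
  C: Z = 1/(jωC) = -j/(ω·C) = 0 - j3.494e+04 Ω
Step 3 — Parallel combination: 1/Z_total = 1/R + 1/L + 1/C; Z_total = 1.175 + j10.78 Ω = 10.84∠83.8° Ω.
Step 4 — Source phasor: V = 89.9∠-30.0° V = 77.86 - j44.95 V.
Step 5 — Ohm's law: I = V / Z_total = (77.86 - j44.95) / (1.175 + j10.78) = -3.344 - j7.589 A.
Step 6 — Convert to polar: |I| = 8.293 A, ∠I = -113.8°.

I = 8.293∠-113.8° A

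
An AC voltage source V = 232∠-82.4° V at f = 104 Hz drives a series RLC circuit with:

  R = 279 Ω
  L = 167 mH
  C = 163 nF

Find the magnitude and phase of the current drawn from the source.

Step 1 — Angular frequency: ω = 2π·f = 2π·104 = 653.5 rad/s.
Step 2 — Component impedances:
  R: Z = R = 279 Ω
  L: Z = jωL = j·653.5·0.167 = 0 + j109.1 Ω
  C: Z = 1/(jωC) = -j/(ω·C) = 0 - j9389 Ω
Step 3 — Series combination: Z_total = R + L + C = 279 - j9279 Ω = 9284∠-88.3° Ω.
Step 4 — Source phasor: V = 232∠-82.4° V = 30.68 - j230 V.
Step 5 — Ohm's law: I = V / Z_total = (30.68 - j230) / (279 - j9279) = 0.02486 + j0.002559 A.
Step 6 — Convert to polar: |I| = 0.02499 A, ∠I = 5.9°.

I = 0.02499∠5.9° A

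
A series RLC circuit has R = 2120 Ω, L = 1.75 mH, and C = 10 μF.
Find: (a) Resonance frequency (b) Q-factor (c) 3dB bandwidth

Step 1 — Resonance: ω₀ = 1/√(LC) = 1/√(0.00175·1e-05) = 7559 rad/s.
Step 2 — f₀ = ω₀/(2π) = 1203 Hz.
Step 3 — Series Q: Q = ω₀L/R = 7559·0.00175/2120 = 0.00624.
Step 4 — Bandwidth: Δω = ω₀/Q = 1.211e+06 rad/s; BW = Δω/(2π) = 1.928e+05 Hz.

(a) f₀ = 1203 Hz  (b) Q = 0.00624  (c) BW = 1.928e+05 Hz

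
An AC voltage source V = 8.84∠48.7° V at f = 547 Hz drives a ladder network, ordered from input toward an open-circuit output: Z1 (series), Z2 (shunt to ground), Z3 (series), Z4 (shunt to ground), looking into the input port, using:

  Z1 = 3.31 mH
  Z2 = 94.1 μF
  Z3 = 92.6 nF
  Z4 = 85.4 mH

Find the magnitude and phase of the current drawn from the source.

Step 1 — Angular frequency: ω = 2π·f = 2π·547 = 3437 rad/s.
Step 2 — Component impedances:
  Z1: Z = jωL = j·3437·0.00331 = 0 + j11.38 Ω
  Z2: Z = 1/(jωC) = -j/(ω·C) = 0 - j3.092 Ω
  Z3: Z = 1/(jωC) = -j/(ω·C) = 0 - j3142 Ω
  Z4: Z = jωL = j·3437·0.0854 = 0 + j293.5 Ω
Step 3 — Ladder network (open output): work backward from the far end, alternating series and parallel combinations. Z_in = 0 + j8.287 Ω = 8.287∠90.0° Ω.
Step 4 — Source phasor: V = 8.84∠48.7° V = 5.834 + j6.641 V.
Step 5 — Ohm's law: I = V / Z_total = (5.834 + j6.641) / (0 + j8.287) = 0.8014 - j0.704 A.
Step 6 — Convert to polar: |I| = 1.067 A, ∠I = -41.3°.

I = 1.067∠-41.3° A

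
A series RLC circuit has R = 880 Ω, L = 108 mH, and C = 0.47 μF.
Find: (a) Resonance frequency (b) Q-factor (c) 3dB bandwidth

Step 1 — Resonance: ω₀ = 1/√(LC) = 1/√(0.108·4.7e-07) = 4439 rad/s.
Step 2 — f₀ = ω₀/(2π) = 706.4 Hz.
Step 3 — Series Q: Q = ω₀L/R = 4439·0.108/880 = 0.5447.
Step 4 — Bandwidth: Δω = ω₀/Q = 8148 rad/s; BW = Δω/(2π) = 1297 Hz.

(a) f₀ = 706.4 Hz  (b) Q = 0.5447  (c) BW = 1297 Hz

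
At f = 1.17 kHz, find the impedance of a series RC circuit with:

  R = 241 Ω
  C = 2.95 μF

Step 1 — Angular frequency: ω = 2π·f = 2π·1170 = 7351 rad/s.
Step 2 — Component impedances:
  R: Z = R = 241 Ω
  C: Z = 1/(jωC) = -j/(ω·C) = 0 - j46.11 Ω
Step 3 — Series combination: Z_total = R + C = 241 - j46.11 Ω = 245.4∠-10.8° Ω.

Z = 241 - j46.11 Ω = 245.4∠-10.8° Ω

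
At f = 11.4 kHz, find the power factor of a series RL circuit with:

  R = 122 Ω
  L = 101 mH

Step 1 — Angular frequency: ω = 2π·f = 2π·1.14e+04 = 7.163e+04 rad/s.
Step 2 — Component impedances:
  R: Z = R = 122 Ω
  L: Z = jωL = j·7.163e+04·0.101 = 0 + j7234 Ω
Step 3 — Series combination: Z_total = R + L = 122 + j7234 Ω = 7235∠89.0° Ω.
Step 4 — Power factor: PF = cos(φ) = Re(Z)/|Z| = 122/7235 = 0.01686.
Step 5 — Type: Im(Z) = 7234 ⇒ lagging (phase φ = 89.0°).

PF = 0.01686 (lagging, φ = 89.0°)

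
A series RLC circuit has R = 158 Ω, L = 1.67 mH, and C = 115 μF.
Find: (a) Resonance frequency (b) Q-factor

Step 1 — Resonance condition Im(Z)=0 gives ω₀ = 1/√(LC).
Step 2 — ω₀ = 1/√(0.00167·0.000115) = 2282 rad/s.
Step 3 — f₀ = ω₀/(2π) = 363.2 Hz.
Step 4 — Series Q: Q = ω₀L/R = 2282·0.00167/158 = 0.02412.

(a) f₀ = 363.2 Hz  (b) Q = 0.02412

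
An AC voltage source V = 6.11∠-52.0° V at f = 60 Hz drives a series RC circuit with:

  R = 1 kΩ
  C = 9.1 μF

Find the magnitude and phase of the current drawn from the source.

Step 1 — Angular frequency: ω = 2π·f = 2π·60 = 377 rad/s.
Step 2 — Component impedances:
  R: Z = R = 1000 Ω
  C: Z = 1/(jωC) = -j/(ω·C) = 0 - j291.5 Ω
Step 3 — Series combination: Z_total = R + C = 1000 - j291.5 Ω = 1042∠-16.3° Ω.
Step 4 — Source phasor: V = 6.11∠-52.0° V = 3.762 - j4.815 V.
Step 5 — Ohm's law: I = V / Z_total = (3.762 - j4.815) / (1000 - j291.5) = 0.004761 - j0.003427 A.
Step 6 — Convert to polar: |I| = 0.005866 A, ∠I = -35.7°.

I = 0.005866∠-35.7° A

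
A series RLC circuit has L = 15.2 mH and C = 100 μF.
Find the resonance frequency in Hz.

Step 1 — Resonance condition Im(Z)=0 gives ω₀ = 1/√(LC).
Step 2 — ω₀ = 1/√(0.0152·0.0001) = 811.1 rad/s.
Step 3 — f₀ = ω₀/(2π) = 129.1 Hz.

f₀ = 129.1 Hz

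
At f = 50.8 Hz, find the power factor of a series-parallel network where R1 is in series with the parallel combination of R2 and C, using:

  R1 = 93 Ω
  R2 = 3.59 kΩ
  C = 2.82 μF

Step 1 — Angular frequency: ω = 2π·f = 2π·50.8 = 319.2 rad/s.
Step 2 — Component impedances:
  R1: Z = R = 93 Ω
  R2: Z = R = 3590 Ω
  C: Z = 1/(jωC) = -j/(ω·C) = 0 - j1111 Ω
Step 3 — Parallel branch: R2 || C = 1/(1/R2 + 1/C) = 313.8 - j1014 Ω.
Step 4 — Series with R1: Z_total = R1 + (R2 || C) = 406.8 - j1014 Ω = 1092∠-68.1° Ω.
Step 5 — Power factor: PF = cos(φ) = Re(Z)/|Z| = 406.763/1092.44 = 0.3723.
Step 6 — Type: Im(Z) = -1014 ⇒ leading (phase φ = -68.1°).

PF = 0.3723 (leading, φ = -68.1°)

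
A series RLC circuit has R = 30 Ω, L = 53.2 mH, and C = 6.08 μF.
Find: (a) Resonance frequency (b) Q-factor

Step 1 — Resonance condition Im(Z)=0 gives ω₀ = 1/√(LC).
Step 2 — ω₀ = 1/√(0.0532·6.08e-06) = 1758 rad/s.
Step 3 — f₀ = ω₀/(2π) = 279.8 Hz.
Step 4 — Series Q: Q = ω₀L/R = 1758·0.0532/30 = 3.118.

(a) f₀ = 279.8 Hz  (b) Q = 3.118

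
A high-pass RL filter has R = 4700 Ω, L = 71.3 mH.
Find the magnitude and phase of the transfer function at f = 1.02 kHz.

Step 1 — Angular frequency: ω = 2π·1020 = 6409 rad/s.
Step 2 — Transfer function: H(jω) = jωL/(R + jωL).
Step 3 — Numerator jωL = j·457; denominator R + jωL = 4700 + j457.
Step 4 — H = 0.009364 + j0.09631.
Step 5 — Magnitude: |H| = 0.09677 (-20.3 dB); phase: φ = 84.4°.

|H| = 0.09677 (-20.3 dB), φ = 84.4°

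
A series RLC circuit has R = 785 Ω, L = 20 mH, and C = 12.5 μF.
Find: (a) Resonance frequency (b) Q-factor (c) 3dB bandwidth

Step 1 — Resonance condition Im(Z)=0 gives ω₀ = 1/√(LC).
Step 2 — ω₀ = 1/√(0.02·1.25e-05) = 2000 rad/s.
Step 3 — f₀ = ω₀/(2π) = 318.3 Hz.
Step 4 — Series Q: Q = ω₀L/R = 2000·0.02/785 = 0.05096.
Step 5 — 3dB bandwidth: Δω = ω₀/Q = 3.925e+04 rad/s; BW = Δω/(2π) = 6247 Hz.

(a) f₀ = 318.3 Hz  (b) Q = 0.05096  (c) BW = 6247 Hz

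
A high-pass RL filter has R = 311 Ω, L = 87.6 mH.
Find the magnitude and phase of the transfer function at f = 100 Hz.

Step 1 — Angular frequency: ω = 2π·100 = 628.3 rad/s.
Step 2 — Transfer function: H(jω) = jωL/(R + jωL).
Step 3 — Numerator jωL = j·55.04; denominator R + jωL = 311 + j55.04.
Step 4 — H = 0.03037 + j0.1716.
Step 5 — Magnitude: |H| = 0.1743 (-15.2 dB); phase: φ = 80.0°.

|H| = 0.1743 (-15.2 dB), φ = 80.0°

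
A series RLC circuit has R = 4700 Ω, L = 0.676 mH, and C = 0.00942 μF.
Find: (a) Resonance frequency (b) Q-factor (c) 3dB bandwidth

Step 1 — Resonance: ω₀ = 1/√(LC) = 1/√(0.000676·9.42e-09) = 3.963e+05 rad/s.
Step 2 — f₀ = ω₀/(2π) = 6.307e+04 Hz.
Step 3 — Series Q: Q = ω₀L/R = 3.963e+05·0.000676/4700 = 0.057.
Step 4 — Bandwidth: Δω = ω₀/Q = 6.953e+06 rad/s; BW = Δω/(2π) = 1.107e+06 Hz.

(a) f₀ = 6.307e+04 Hz  (b) Q = 0.057  (c) BW = 1.107e+06 Hz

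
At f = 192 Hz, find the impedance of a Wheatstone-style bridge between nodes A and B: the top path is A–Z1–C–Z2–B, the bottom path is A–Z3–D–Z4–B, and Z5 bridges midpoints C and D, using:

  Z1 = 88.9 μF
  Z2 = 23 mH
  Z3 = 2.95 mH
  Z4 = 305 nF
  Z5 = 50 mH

Step 1 — Angular frequency: ω = 2π·f = 2π·192 = 1206 rad/s.
Step 2 — Component impedances:
  Z1: Z = 1/(jωC) = -j/(ω·C) = 0 - j9.324 Ω
  Z2: Z = jωL = j·1206·0.023 = 0 + j27.75 Ω
  Z3: Z = jωL = j·1206·0.00295 = 0 + j3.559 Ω
  Z4: Z = 1/(jωC) = -j/(ω·C) = 0 - j2718 Ω
  Z5: Z = jωL = j·1206·0.05 = 0 + j60.32 Ω
Step 3 — Bridge requires nodal analysis (the Z5 bridge couples midpoints C and D, so the two paths cannot be reduced to a simple series/parallel combination). Setting node B to ground and injecting 1 A at node A, the 3-node admittance system at A, C, D solves to V_A = Z_AB = 0 + j16.94 Ω = 16.94∠90.0° Ω.

Z = 0 + j16.94 Ω = 16.94∠90.0° Ω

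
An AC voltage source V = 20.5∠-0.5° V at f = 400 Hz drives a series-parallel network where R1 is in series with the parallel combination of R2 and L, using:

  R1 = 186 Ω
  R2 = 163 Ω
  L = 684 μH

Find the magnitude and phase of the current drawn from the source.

Step 1 — Angular frequency: ω = 2π·f = 2π·400 = 2513 rad/s.
Step 2 — Component impedances:
  R1: Z = R = 186 Ω
  R2: Z = R = 163 Ω
  L: Z = jωL = j·2513·0.000684 = 0 + j1.719 Ω
Step 3 — Parallel branch: R2 || L = 1/(1/R2 + 1/L) = 0.01813 + j1.719 Ω.
Step 4 — Series with R1: Z_total = R1 + (R2 || L) = 186 + j1.719 Ω = 186∠0.5° Ω.
Step 5 — Source phasor: V = 20.5∠-0.5° V = 20.5 - j0.1789 V.
Step 6 — Ohm's law: I = V / Z_total = (20.5 - j0.1789) / (186 + j1.719) = 0.1102 - j0.00198 A.
Step 7 — Convert to polar: |I| = 0.1102 A, ∠I = -1.0°.

I = 0.1102∠-1.0° A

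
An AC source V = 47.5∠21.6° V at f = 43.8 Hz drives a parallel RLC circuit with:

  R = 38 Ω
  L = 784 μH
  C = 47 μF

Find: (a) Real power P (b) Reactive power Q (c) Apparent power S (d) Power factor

Step 1 — Angular frequency: ω = 2π·f = 2π·43.8 = 275.2 rad/s.
Step 2 — Component impedances:
  R: Z = R = 38 Ω
  L: Z = jωL = j·275.2·0.000784 = 0 + j0.2158 Ω
  C: Z = 1/(jωC) = -j/(ω·C) = 0 - j77.31 Ω
Step 3 — Parallel combination: 1/Z_total = 1/R + 1/L + 1/C; Z_total = 0.001232 + j0.2164 Ω = 0.2164∠89.7° Ω.
Step 4 — Source phasor: V = 47.5∠21.6° V = 44.16 + j17.49 V.
Step 5 — Current: I = V / Z = 81.98 - j203.7 A = 219.5∠-68.1° A.
Step 6 — Complex power: S = V·I* = 59.38 + j1.043e+04 VA.
Step 7 — Real power: P = Re(S) = 59.38 W.
Step 8 — Reactive power: Q = Im(S) = 1.043e+04 VAR.
Step 9 — Apparent power: |S| = 1.043e+04 VA.
Step 10 — Power factor: PF = P/|S| = 0.005694 (lagging).

(a) P = 59.38 W  (b) Q = 1.043e+04 VAR  (c) S = 1.043e+04 VA  (d) PF = 0.005694 (lagging)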